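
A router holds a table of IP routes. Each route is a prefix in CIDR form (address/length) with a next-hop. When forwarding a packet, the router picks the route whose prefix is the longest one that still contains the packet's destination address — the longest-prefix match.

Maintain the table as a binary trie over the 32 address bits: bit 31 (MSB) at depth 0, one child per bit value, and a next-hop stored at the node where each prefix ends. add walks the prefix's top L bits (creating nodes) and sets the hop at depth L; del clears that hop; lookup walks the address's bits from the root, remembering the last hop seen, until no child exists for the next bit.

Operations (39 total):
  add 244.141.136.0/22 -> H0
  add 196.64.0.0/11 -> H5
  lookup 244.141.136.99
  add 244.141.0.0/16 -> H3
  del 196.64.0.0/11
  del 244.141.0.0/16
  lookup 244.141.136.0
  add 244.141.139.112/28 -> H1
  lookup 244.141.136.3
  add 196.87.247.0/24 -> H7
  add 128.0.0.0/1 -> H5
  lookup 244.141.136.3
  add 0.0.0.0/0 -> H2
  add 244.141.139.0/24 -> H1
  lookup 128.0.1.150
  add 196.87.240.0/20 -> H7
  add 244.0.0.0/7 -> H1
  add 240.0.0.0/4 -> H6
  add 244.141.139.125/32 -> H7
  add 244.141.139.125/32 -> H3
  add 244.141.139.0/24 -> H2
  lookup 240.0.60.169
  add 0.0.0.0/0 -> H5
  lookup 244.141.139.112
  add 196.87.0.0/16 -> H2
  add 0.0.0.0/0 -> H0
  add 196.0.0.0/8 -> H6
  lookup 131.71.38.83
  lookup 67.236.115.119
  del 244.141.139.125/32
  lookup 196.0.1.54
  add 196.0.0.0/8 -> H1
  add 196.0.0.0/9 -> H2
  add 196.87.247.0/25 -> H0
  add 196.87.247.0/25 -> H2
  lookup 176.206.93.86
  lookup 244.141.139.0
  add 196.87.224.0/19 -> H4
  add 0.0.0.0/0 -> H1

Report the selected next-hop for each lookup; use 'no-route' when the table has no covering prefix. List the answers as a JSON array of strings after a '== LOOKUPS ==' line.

Apply in order:
  + 244.141.136.0/22 (H0) depth=22
  + 196.64.0.0/11 (H5) depth=11
  ? 244.141.136.99  path d0:-→d1:-→d2:-→d3:-→d4:-→d5:-→d6:-→d7:-→d8:-→d9:-→d10:-→d11:-→d12:-→d13:-→d14:-→d15:-→d16:-→d17:-→d18:-→d19:-→d20:-→d21:-→d22:H0  best=H0
  + 244.141.0.0/16 (H3) depth=16
  del 196.64.0.0/11 (clear depth 11)
  del 244.141.0.0/16 (clear depth 16)
  ? 244.141.136.0  path d0:-→d1:-→d2:-→d3:-→d4:-→d5:-→d6:-→d7:-→d8:-→d9:-→d10:-→d11:-→d12:-→d13:-→d14:-→d15:-→d16:-→d17:-→d18:-→d19:-→d20:-→d21:-→d22:H0  best=H0
  + 244.141.139.112/28 (H1) depth=28
  ? 244.141.136.3  path d0:-→d1:-→d2:-→d3:-→d4:-→d5:-→d6:-→d7:-→d8:-→d9:-→d10:-→d11:-→d12:-→d13:-→d14:-→d15:-→d16:-→d17:-→d18:-→d19:-→d20:-→d21:-→d22:H0  best=H0
  + 196.87.247.0/24 (H7) depth=24
  + 128.0.0.0/1 (H5) depth=1
  ? 244.141.136.3  path d0:-→d1:H5→d2:-→d3:-→d4:-→d5:-→d6:-→d7:-→d8:-→d9:-→d10:-→d11:-→d12:-→d13:-→d14:-→d15:-→d16:-→d17:-→d18:-→d19:-→d20:-→d21:-→d22:H0  best=H0
  + 0.0.0.0/0 (H2) depth=0
  + 244.141.139.0/24 (H1) depth=24
  ? 128.0.1.150  path d0:H2→d1:H5  best=H5
  + 196.87.240.0/20 (H7) depth=20
  + 244.0.0.0/7 (H1) depth=7
  + 240.0.0.0/4 (H6) depth=4
  + 244.141.139.125/32 (H7) depth=32
  + 244.141.139.125/32 (H3) depth=32
  + 244.141.139.0/24 (H2) depth=24
  ? 240.0.60.169  path d0:H2→d1:H5→d2:-→d3:-→d4:H6→d5:-  best=H6
  + 0.0.0.0/0 (H5) depth=0
  ? 244.141.139.112  path d0:H5→d1:H5→d2:-→d3:-→d4:H6→d5:-→d6:-→d7:H1→d8:-→d9:-→d10:-→d11:-→d12:-→d13:-→d14:-→d15:-→d16:-→d17:-→d18:-→d19:-→d20:-→d21:-→d22:H0→d23:-→d24:H2→d25:-→d26:-→d27:-→d28:H1  best=H1
  + 196.87.0.0/16 (H2) depth=16
  + 0.0.0.0/0 (H0) depth=0
  + 196.0.0.0/8 (H6) depth=8
  ? 131.71.38.83  path d0:H0→d1:H5  best=H5
  ? 67.236.115.119  path d0:H0  best=H0
  del 244.141.139.125/32 (clear depth 32)
  ? 196.0.1.54  path d0:H0→d1:H5→d2:-→d3:-→d4:-→d5:-→d6:-→d7:-→d8:H6→d9:-  best=H6
  + 196.0.0.0/8 (H1) depth=8
  + 196.0.0.0/9 (H2) depth=9
  + 196.87.247.0/25 (H0) depth=25
  + 196.87.247.0/25 (H2) depth=25
  ? 176.206.93.86  path d0:H0→d1:H5  best=H5
  ? 244.141.139.0  path d0:H0→d1:H5→d2:-→d3:-→d4:H6→d5:-→d6:-→d7:H1→d8:-→d9:-→d10:-→d11:-→d12:-→d13:-→d14:-→d15:-→d16:-→d17:-→d18:-→d19:-→d20:-→d21:-→d22:H0→d23:-→d24:H2→d25:-  best=H2
  + 196.87.224.0/19 (H4) depth=19
  + 0.0.0.0/0 (H1) depth=0

== LOOKUPS ==
["H0","H0","H0","H0","H5","H6","H1","H5","H0","H6","H5","H2"]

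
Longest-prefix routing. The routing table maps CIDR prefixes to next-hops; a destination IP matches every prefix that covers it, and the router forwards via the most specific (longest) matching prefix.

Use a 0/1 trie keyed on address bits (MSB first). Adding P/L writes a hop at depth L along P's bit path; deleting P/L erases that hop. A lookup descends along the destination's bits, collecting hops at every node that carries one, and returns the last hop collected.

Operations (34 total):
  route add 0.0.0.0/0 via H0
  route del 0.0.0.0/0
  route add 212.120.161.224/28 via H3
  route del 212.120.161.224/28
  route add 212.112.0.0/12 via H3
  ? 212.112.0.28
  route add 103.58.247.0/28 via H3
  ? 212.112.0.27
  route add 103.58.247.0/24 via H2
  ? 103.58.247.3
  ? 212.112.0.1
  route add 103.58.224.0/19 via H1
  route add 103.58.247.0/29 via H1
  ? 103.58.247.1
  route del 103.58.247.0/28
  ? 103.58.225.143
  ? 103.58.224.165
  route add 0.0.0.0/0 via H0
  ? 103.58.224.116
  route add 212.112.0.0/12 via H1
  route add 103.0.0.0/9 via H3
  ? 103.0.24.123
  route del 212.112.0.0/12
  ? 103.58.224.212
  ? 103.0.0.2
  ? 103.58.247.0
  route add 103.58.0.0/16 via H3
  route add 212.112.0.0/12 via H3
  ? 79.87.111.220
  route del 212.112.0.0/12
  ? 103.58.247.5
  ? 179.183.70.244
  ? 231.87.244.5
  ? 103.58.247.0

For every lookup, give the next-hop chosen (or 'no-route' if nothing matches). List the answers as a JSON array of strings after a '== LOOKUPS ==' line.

Apply in order:
  add 0.0.0.0/0 -> H0 at depth 0
  - 0.0.0.0/0 clear@0
  add 212.120.161.224/28 -> H3 at depth 28
  - 212.120.161.224/28 clear@28
  add 212.112.0.0/12 -> H3 at depth 12
  ? 212.112.0.28  path d0:-→d1:-→d2:-→d3:-→d4:-→d5:-→d6:-→d7:-→d8:-→d9:-→d10:-→d11:-→d12:H3  best=H3
  add 103.58.247.0/28 -> H3 at depth 28
  ? 212.112.0.27  path d0:-→d1:-→d2:-→d3:-→d4:-→d5:-→d6:-→d7:-→d8:-→d9:-→d10:-→d11:-→d12:H3  best=H3
  add 103.58.247.0/24 -> H2 at depth 24
  ? 103.58.247.3  path d0:-→d1:-→d2:-→d3:-→d4:-→d5:-→d6:-→d7:-→d8:-→d9:-→d10:-→d11:-→d12:-→d13:-→d14:-→d15:-→d16:-→d17:-→d18:-→d19:-→d20:-→d21:-→d22:-→d23:-→d24:H2→d25:-→d26:-→d27:-→d28:H3  best=H3
  ? 212.112.0.1  path d0:-→d1:-→d2:-→d3:-→d4:-→d5:-→d6:-→d7:-→d8:-→d9:-→d10:-→d11:-→d12:H3  best=H3
  add 103.58.224.0/19 -> H1 at depth 19
  add 103.58.247.0/29 -> H1 at depth 29
  ? 103.58.247.1  path d0:-→d1:-→d2:-→d3:-→d4:-→d5:-→d6:-→d7:-→d8:-→d9:-→d10:-→d11:-→d12:-→d13:-→d14:-→d15:-→d16:-→d17:-→d18:-→d19:H1→d20:-→d21:-→d22:-→d23:-→d24:H2→d25:-→d26:-→d27:-→d28:H3→d29:H1  best=H1
  - 103.58.247.0/28 clear@28
  ? 103.58.225.143  path d0:-→d1:-→d2:-→d3:-→d4:-→d5:-→d6:-→d7:-→d8:-→d9:-→d10:-→d11:-→d12:-→d13:-→d14:-→d15:-→d16:-→d17:-→d18:-→d19:H1  best=H1
  ? 103.58.224.165  path d0:-→d1:-→d2:-→d3:-→d4:-→d5:-→d6:-→d7:-→d8:-→d9:-→d10:-→d11:-→d12:-→d13:-→d14:-→d15:-→d16:-→d17:-→d18:-→d19:H1  best=H1
  add 0.0.0.0/0 -> H0 at depth 0
  ? 103.58.224.116  path d0:H0→d1:-→d2:-→d3:-→d4:-→d5:-→d6:-→d7:-→d8:-→d9:-→d10:-→d11:-→d12:-→d13:-→d14:-→d15:-→d16:-→d17:-→d18:-→d19:H1  best=H1
  add 212.112.0.0/12 -> H1 at depth 12
  add 103.0.0.0/9 -> H3 at depth 9
  ? 103.0.24.123  path d0:H0→d1:-→d2:-→d3:-→d4:-→d5:-→d6:-→d7:-→d8:-→d9:H3→d10:-  best=H3
  - 212.112.0.0/12 clear@12
  ? 103.58.224.212  path d0:H0→d1:-→d2:-→d3:-→d4:-→d5:-→d6:-→d7:-→d8:-→d9:H3→d10:-→d11:-→d12:-→d13:-→d14:-→d15:-→d16:-→d17:-→d18:-→d19:H1  best=H1
  ? 103.0.0.2  path d0:H0→d1:-→d2:-→d3:-→d4:-→d5:-→d6:-→d7:-→d8:-→d9:H3→d10:-  best=H3
  ? 103.58.247.0  path d0:H0→d1:-→d2:-→d3:-→d4:-→d5:-→d6:-→d7:-→d8:-→d9:H3→d10:-→d11:-→d12:-→d13:-→d14:-→d15:-→d16:-→d17:-→d18:-→d19:H1→d20:-→d21:-→d22:-→d23:-→d24:H2→d25:-→d26:-→d27:-→d28:-→d29:H1  best=H1
  add 103.58.0.0/16 -> H3 at depth 16
  add 212.112.0.0/12 -> H3 at depth 12
  ? 79.87.111.220  path d0:H0→d1:-→d2:-  best=H0
  - 212.112.0.0/12 clear@12
  ? 103.58.247.5  path d0:H0→d1:-→d2:-→d3:-→d4:-→d5:-→d6:-→d7:-→d8:-→d9:H3→d10:-→d11:-→d12:-→d13:-→d14:-→d15:-→d16:H3→d17:-→d18:-→d19:H1→d20:-→d21:-→d22:-→d23:-→d24:H2→d25:-→d26:-→d27:-→d28:-→d29:H1  best=H1
  ? 179.183.70.244  path d0:H0→d1:-  best=H0
  ? 231.87.244.5  path d0:H0→d1:-→d2:-  best=H0
  ? 103.58.247.0  path d0:H0→d1:-→d2:-→d3:-→d4:-→d5:-→d6:-→d7:-→d8:-→d9:H3→d10:-→d11:-→d12:-→d13:-→d14:-→d15:-→d16:H3→d17:-→d18:-→d19:H1→d20:-→d21:-→d22:-→d23:-→d24:H2→d25:-→d26:-→d27:-→d28:-→d29:H1  best=H1

== LOOKUPS ==
["H3","H3","H3","H3","H1","H1","H1","H1","H3","H1","H3","H1","H0","H1","H0","H0","H1"]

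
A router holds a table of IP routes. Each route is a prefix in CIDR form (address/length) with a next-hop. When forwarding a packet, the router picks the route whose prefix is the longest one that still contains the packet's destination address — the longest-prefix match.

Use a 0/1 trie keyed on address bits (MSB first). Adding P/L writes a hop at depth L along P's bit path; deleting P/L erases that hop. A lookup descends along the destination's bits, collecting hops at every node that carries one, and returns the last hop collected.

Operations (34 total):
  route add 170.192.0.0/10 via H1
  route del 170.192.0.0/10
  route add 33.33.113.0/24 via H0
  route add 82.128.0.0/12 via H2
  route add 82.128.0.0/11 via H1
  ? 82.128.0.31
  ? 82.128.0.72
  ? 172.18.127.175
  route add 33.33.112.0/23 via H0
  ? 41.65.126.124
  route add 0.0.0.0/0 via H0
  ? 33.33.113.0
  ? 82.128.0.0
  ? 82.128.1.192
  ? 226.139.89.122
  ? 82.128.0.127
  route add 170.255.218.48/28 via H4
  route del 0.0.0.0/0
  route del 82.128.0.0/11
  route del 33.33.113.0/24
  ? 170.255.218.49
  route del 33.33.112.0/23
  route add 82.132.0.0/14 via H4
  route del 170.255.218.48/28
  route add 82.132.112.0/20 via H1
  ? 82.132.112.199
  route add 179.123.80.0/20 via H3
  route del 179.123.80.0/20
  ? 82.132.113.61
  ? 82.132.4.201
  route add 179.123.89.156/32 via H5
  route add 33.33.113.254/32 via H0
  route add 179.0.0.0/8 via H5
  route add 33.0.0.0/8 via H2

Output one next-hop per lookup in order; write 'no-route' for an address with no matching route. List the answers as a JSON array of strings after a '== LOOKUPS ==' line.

Process each operation:
  + 170.192.0.0/10 (H1) depth=10
  - 170.192.0.0/10 clear@10
  + 33.33.113.0/24 (H0) depth=24
  + 82.128.0.0/12 (H2) depth=12
  + 82.128.0.0/11 (H1) depth=11
  lookup 82.128.0.31: bits 010100101000 walk d0:-→d1:-→d2:-→d3:-→d4:-→d5:-→d6:-→d7:-→d8:-→d9:-→d10:-→d11:H1→d12:H2 -> H2
  lookup 82.128.0.72: bits 010100101000 walk d0:-→d1:-→d2:-→d3:-→d4:-→d5:-→d6:-→d7:-→d8:-→d9:-→d10:-→d11:H1→d12:H2 -> H2
  lookup 172.18.127.175: bits 10101 walk d0:-→d1:-→d2:-→d3:-→d4:-→d5:- -> no-route
  + 33.33.112.0/23 (H0) depth=23
  lookup 41.65.126.124: bits 0010 walk d0:-→d1:-→d2:-→d3:-→d4:- -> no-route
  + 0.0.0.0/0 (H0) depth=0
  lookup 33.33.113.0: bits 001000010010000101110001 walk d0:H0→d1:-→d2:-→d3:-→d4:-→d5:-→d6:-→d7:-→d8:-→d9:-→d10:-→d11:-→d12:-→d13:-→d14:-→d15:-→d16:-→d17:-→d18:-→d19:-→d20:-→d21:-→d22:-→d23:H0→d24:H0 -> H0
  lookup 82.128.0.0: bits 010100101000 walk d0:H0→d1:-→d2:-→d3:-→d4:-→d5:-→d6:-→d7:-→d8:-→d9:-→d10:-→d11:H1→d12:H2 -> H2
  lookup 82.128.1.192: bits 010100101000 walk d0:H0→d1:-→d2:-→d3:-→d4:-→d5:-→d6:-→d7:-→d8:-→d9:-→d10:-→d11:H1→d12:H2 -> H2
  lookup 226.139.89.122: bits 1 walk d0:H0→d1:- -> H0
  lookup 82.128.0.127: bits 010100101000 walk d0:H0→d1:-→d2:-→d3:-→d4:-→d5:-→d6:-→d7:-→d8:-→d9:-→d10:-→d11:H1→d12:H2 -> H2
  + 170.255.218.48/28 (H4) depth=28
  - 0.0.0.0/0 clear@0
  - 82.128.0.0/11 clear@11
  - 33.33.113.0/24 clear@24
  lookup 170.255.218.49: bits 1010101011111111110110100011 walk d0:-→d1:-→d2:-→d3:-→d4:-→d5:-→d6:-→d7:-→d8:-→d9:-→d10:-→d11:-→d12:-→d13:-→d14:-→d15:-→d16:-→d17:-→d18:-→d19:-→d20:-→d21:-→d22:-→d23:-→d24:-→d25:-→d26:-→d27:-→d28:H4 -> H4
  - 33.33.112.0/23 clear@23
  + 82.132.0.0/14 (H4) depth=14
  - 170.255.218.48/28 clear@28
  + 82.132.112.0/20 (H1) depth=20
  lookup 82.132.112.199: bits 01010010100001000111 walk d0:-→d1:-→d2:-→d3:-→d4:-→d5:-→d6:-→d7:-→d8:-→d9:-→d10:-→d11:-→d12:H2→d13:-→d14:H4→d15:-→d16:-→d17:-→d18:-→d19:-→d20:H1 -> H1
  + 179.123.80.0/20 (H3) depth=20
  - 179.123.80.0/20 clear@20
  lookup 82.132.113.61: bits 01010010100001000111 walk d0:-→d1:-→d2:-→d3:-→d4:-→d5:-→d6:-→d7:-→d8:-→d9:-→d10:-→d11:-→d12:H2→d13:-→d14:H4→d15:-→d16:-→d17:-→d18:-→d19:-→d20:H1 -> H1
  lookup 82.132.4.201: bits 01010010100001000 walk d0:-→d1:-→d2:-→d3:-→d4:-→d5:-→d6:-→d7:-→d8:-→d9:-→d10:-→d11:-→d12:H2→d13:-→d14:H4→d15:-→d16:-→d17:- -> H4
  + 179.123.89.156/32 (H5) depth=32
  + 33.33.113.254/32 (H0) depth=32
  + 179.0.0.0/8 (H5) depth=8
  + 33.0.0.0/8 (H2) depth=8

== LOOKUPS ==
["H2","H2","no-route","no-route","H0","H2","H2","H0","H2","H4","H1","H1","H4"]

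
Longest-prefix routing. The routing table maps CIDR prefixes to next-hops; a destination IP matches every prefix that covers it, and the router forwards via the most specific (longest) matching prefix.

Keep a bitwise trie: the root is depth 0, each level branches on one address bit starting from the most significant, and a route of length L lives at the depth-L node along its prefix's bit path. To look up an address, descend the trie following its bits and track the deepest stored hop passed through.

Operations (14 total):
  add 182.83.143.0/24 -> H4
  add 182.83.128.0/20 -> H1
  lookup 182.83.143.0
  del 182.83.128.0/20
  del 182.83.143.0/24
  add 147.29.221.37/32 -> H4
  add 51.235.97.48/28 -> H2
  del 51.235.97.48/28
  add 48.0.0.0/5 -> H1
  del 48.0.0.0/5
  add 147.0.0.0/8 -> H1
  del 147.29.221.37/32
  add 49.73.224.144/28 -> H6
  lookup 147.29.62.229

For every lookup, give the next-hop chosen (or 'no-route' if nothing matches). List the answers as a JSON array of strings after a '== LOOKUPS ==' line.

Process each operation:
  add 182.83.143.0/24 -> H4 at depth 24
  add 182.83.128.0/20 -> H1 at depth 20
  lookup 182.83.143.0: bits 101101100101001110001111 walk d0:-→d1:-→d2:-→d3:-→d4:-→d5:-→d6:-→d7:-→d8:-→d9:-→d10:-→d11:-→d12:-→d13:-→d14:-→d15:-→d16:-→d17:-→d18:-→d19:-→d20:H1→d21:-→d22:-→d23:-→d24:H4 -> H4
  - 182.83.128.0/20 clear@20
  - 182.83.143.0/24 clear@24
  add 147.29.221.37/32 -> H4 at depth 32
  add 51.235.97.48/28 -> H2 at depth 28
  - 51.235.97.48/28 clear@28
  add 48.0.0.0/5 -> H1 at depth 5
  - 48.0.0.0/5 clear@5
  add 147.0.0.0/8 -> H1 at depth 8
  - 147.29.221.37/32 clear@32
  add 49.73.224.144/28 -> H6 at depth 28
  lookup 147.29.62.229: bits 1001001100011101 walk d0:-→d1:-→d2:-→d3:-→d4:-→d5:-→d6:-→d7:-→d8:H1→d9:-→d10:-→d11:-→d12:-→d13:-→d14:-→d15:-→d16:- -> H1

== LOOKUPS ==
["H4","H1"]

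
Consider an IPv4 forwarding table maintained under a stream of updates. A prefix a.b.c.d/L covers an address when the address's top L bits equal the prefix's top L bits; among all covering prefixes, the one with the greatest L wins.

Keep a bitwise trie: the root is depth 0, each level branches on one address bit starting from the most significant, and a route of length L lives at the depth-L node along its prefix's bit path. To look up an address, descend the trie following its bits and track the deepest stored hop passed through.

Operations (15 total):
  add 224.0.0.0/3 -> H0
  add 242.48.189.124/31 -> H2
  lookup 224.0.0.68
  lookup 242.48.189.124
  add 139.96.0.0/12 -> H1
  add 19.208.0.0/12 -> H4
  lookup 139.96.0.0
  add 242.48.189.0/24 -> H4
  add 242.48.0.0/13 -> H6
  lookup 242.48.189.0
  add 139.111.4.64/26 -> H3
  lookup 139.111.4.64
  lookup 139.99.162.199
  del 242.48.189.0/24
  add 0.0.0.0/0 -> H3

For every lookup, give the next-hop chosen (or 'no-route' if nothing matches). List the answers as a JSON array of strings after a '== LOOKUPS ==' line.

Process each operation:
  add 224.0.0.0/3 -> H0 at depth 3
  add 242.48.189.124/31 -> H2 at depth 31
  Q 224.0.0.68: descend 111 ; hops seen [H0] ; pick H0
  Q 242.48.189.124: descend 1111001000110000101111010111110 ; hops seen [H0,H2] ; pick H2
  add 139.96.0.0/12 -> H1 at depth 12
  add 19.208.0.0/12 -> H4 at depth 12
  Q 139.96.0.0: descend 100010110110 ; hops seen [H1] ; pick H1
  add 242.48.189.0/24 -> H4 at depth 24
  add 242.48.0.0/13 -> H6 at depth 13
  Q 242.48.189.0: descend 1111001000110000101111010 ; hops seen [H0,H6,H4] ; pick H4
  add 139.111.4.64/26 -> H3 at depth 26
  Q 139.111.4.64: descend 10001011011011110000010001 ; hops seen [H1,H3] ; pick H3
  Q 139.99.162.199: descend 100010110110 ; hops seen [H1] ; pick H1
  - 242.48.189.0/24 clear@24
  add 0.0.0.0/0 -> H3 at depth 0

== LOOKUPS ==
["H0","H2","H1","H4","H3","H1"]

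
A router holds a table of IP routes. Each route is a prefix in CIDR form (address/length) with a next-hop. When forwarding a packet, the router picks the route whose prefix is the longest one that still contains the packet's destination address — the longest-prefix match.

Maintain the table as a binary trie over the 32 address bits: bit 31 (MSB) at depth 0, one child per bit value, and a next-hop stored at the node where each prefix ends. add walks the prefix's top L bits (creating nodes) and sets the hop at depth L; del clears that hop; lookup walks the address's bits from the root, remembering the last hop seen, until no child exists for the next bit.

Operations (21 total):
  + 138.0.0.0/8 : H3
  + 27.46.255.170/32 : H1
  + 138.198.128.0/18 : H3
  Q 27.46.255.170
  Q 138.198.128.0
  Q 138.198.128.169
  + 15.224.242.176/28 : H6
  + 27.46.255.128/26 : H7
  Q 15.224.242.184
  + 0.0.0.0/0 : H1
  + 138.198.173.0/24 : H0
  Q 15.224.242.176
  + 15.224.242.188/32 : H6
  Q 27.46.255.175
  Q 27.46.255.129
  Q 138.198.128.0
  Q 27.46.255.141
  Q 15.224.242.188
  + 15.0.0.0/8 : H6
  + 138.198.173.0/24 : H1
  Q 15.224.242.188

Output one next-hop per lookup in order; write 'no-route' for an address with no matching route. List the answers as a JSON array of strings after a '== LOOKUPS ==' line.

Process each operation:
  add 138.0.0.0/8 -> H3 at depth 8
  add 27.46.255.170/32 -> H1 at depth 32
  add 138.198.128.0/18 -> H3 at depth 18
  Q 27.46.255.170: descend 00011011001011101111111110101010 ; hops seen [H1] ; pick H1
  Q 138.198.128.0: descend 100010101100011010 ; hops seen [H3,H3] ; pick H3
  Q 138.198.128.169: descend 100010101100011010 ; hops seen [H3,H3] ; pick H3
  add 15.224.242.176/28 -> H6 at depth 28
  add 27.46.255.128/26 -> H7 at depth 26
  Q 15.224.242.184: descend 0000111111100000111100101011 ; hops seen [H6] ; pick H6
  add 0.0.0.0/0 -> H1 at depth 0
  add 138.198.173.0/24 -> H0 at depth 24
  Q 15.224.242.176: descend 0000111111100000111100101011 ; hops seen [H1,H6] ; pick H6
  add 15.224.242.188/32 -> H6 at depth 32
  Q 27.46.255.175: descend 00011011001011101111111110101 ; hops seen [H1,H7] ; pick H7
  Q 27.46.255.129: descend 00011011001011101111111110 ; hops seen [H1,H7] ; pick H7
  Q 138.198.128.0: descend 100010101100011010 ; hops seen [H1,H3,H3] ; pick H3
  Q 27.46.255.141: descend 00011011001011101111111110 ; hops seen [H1,H7] ; pick H7
  Q 15.224.242.188: descend 00001111111000001111001010111100 ; hops seen [H1,H6,H6] ; pick H6
  add 15.0.0.0/8 -> H6 at depth 8
  add 138.198.173.0/24 -> H1 at depth 24
  Q 15.224.242.188: descend 00001111111000001111001010111100 ; hops seen [H1,H6,H6,H6] ; pick H6

== LOOKUPS ==
["H1","H3","H3","H6","H6","H7","H7","H3","H7","H6","H6"]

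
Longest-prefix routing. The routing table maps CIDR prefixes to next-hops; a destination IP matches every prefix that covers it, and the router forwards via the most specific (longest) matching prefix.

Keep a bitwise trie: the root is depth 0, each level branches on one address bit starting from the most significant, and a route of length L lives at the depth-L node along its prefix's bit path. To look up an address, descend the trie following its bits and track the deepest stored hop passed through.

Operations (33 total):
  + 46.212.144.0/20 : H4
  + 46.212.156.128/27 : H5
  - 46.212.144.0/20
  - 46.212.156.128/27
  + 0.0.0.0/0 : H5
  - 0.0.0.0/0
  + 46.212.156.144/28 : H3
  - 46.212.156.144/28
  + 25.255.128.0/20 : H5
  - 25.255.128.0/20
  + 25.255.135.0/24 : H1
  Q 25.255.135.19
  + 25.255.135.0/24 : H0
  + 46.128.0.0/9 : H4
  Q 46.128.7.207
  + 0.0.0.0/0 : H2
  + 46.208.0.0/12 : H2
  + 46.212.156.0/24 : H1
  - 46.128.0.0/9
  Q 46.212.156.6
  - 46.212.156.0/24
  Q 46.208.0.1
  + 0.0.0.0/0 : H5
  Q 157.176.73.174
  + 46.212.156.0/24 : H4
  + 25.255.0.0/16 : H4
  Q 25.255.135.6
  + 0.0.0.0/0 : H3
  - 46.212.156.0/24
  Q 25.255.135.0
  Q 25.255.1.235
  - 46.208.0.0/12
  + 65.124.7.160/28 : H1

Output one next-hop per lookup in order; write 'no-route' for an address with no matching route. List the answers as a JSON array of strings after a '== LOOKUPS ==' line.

Process each operation:
  add 46.212.144.0/20 -> H4 at depth 20
  add 46.212.156.128/27 -> H5 at depth 27
  - 46.212.144.0/20 clear@20
  - 46.212.156.128/27 clear@27
  add 0.0.0.0/0 -> H5 at depth 0
  - 0.0.0.0/0 clear@0
  add 46.212.156.144/28 -> H3 at depth 28
  - 46.212.156.144/28 clear@28
  add 25.255.128.0/20 -> H5 at depth 20
  - 25.255.128.0/20 clear@20
  add 25.255.135.0/24 -> H1 at depth 24
  ? 25.255.135.19  path d0:-→d1:-→d2:-→d3:-→d4:-→d5:-→d6:-→d7:-→d8:-→d9:-→d10:-→d11:-→d12:-→d13:-→d14:-→d15:-→d16:-→d17:-→d18:-→d19:-→d20:-→d21:-→d22:-→d23:-→d24:H1  best=H1
  add 25.255.135.0/24 -> H0 at depth 24
  add 46.128.0.0/9 -> H4 at depth 9
  ? 46.128.7.207  path d0:-→d1:-→d2:-→d3:-→d4:-→d5:-→d6:-→d7:-→d8:-→d9:H4  best=H4
  add 0.0.0.0/0 -> H2 at depth 0
  add 46.208.0.0/12 -> H2 at depth 12
  add 46.212.156.0/24 -> H1 at depth 24
  - 46.128.0.0/9 clear@9
  ? 46.212.156.6  path d0:H2→d1:-→d2:-→d3:-→d4:-→d5:-→d6:-→d7:-→d8:-→d9:-→d10:-→d11:-→d12:H2→d13:-→d14:-→d15:-→d16:-→d17:-→d18:-→d19:-→d20:-→d21:-→d22:-→d23:-→d24:H1  best=H1
  - 46.212.156.0/24 clear@24
  ? 46.208.0.1  path d0:H2→d1:-→d2:-→d3:-→d4:-→d5:-→d6:-→d7:-→d8:-→d9:-→d10:-→d11:-→d12:H2→d13:-  best=H2
  add 0.0.0.0/0 -> H5 at depth 0
  ? 157.176.73.174  path d0:H5  best=H5
  add 46.212.156.0/24 -> H4 at depth 24
  add 25.255.0.0/16 -> H4 at depth 16
  ? 25.255.135.6  path d0:H5→d1:-→d2:-→d3:-→d4:-→d5:-→d6:-→d7:-→d8:-→d9:-→d10:-→d11:-→d12:-→d13:-→d14:-→d15:-→d16:H4→d17:-→d18:-→d19:-→d20:-→d21:-→d22:-→d23:-→d24:H0  best=H0
  add 0.0.0.0/0 -> H3 at depth 0
  - 46.212.156.0/24 clear@24
  ? 25.255.135.0  path d0:H3→d1:-→d2:-→d3:-→d4:-→d5:-→d6:-→d7:-→d8:-→d9:-→d10:-→d11:-→d12:-→d13:-→d14:-→d15:-→d16:H4→d17:-→d18:-→d19:-→d20:-→d21:-→d22:-→d23:-→d24:H0  best=H0
  ? 25.255.1.235  path d0:H3→d1:-→d2:-→d3:-→d4:-→d5:-→d6:-→d7:-→d8:-→d9:-→d10:-→d11:-→d12:-→d13:-→d14:-→d15:-→d16:H4  best=H4
  - 46.208.0.0/12 clear@12
  add 65.124.7.160/28 -> H1 at depth 28

== LOOKUPS ==
["H1","H4","H1","H2","H5","H0","H0","H4"]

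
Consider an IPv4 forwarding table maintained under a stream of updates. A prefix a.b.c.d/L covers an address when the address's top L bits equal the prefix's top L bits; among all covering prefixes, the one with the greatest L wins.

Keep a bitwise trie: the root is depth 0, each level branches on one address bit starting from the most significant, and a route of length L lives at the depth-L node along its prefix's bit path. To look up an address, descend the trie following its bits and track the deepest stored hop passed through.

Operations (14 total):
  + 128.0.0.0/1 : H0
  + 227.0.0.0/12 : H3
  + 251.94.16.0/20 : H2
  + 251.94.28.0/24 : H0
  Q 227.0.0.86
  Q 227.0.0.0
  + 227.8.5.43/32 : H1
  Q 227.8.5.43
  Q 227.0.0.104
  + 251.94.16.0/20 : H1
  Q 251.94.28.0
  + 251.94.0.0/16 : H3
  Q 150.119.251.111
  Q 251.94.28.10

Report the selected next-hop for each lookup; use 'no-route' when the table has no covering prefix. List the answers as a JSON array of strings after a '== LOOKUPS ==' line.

Trace:
  + 128.0.0.0/1 (H0) depth=1
  + 227.0.0.0/12 (H3) depth=12
  + 251.94.16.0/20 (H2) depth=20
  + 251.94.28.0/24 (H0) depth=24
  Q 227.0.0.86: descend 111000110000 ; hops seen [H0,H3] ; pick H3
  Q 227.0.0.0: descend 111000110000 ; hops seen [H0,H3] ; pick H3
  + 227.8.5.43/32 (H1) depth=32
  Q 227.8.5.43: descend 11100011000010000000010100101011 ; hops seen [H0,H3,H1] ; pick H1
  Q 227.0.0.104: descend 111000110000 ; hops seen [H0,H3] ; pick H3
  + 251.94.16.0/20 (H1) depth=20
  Q 251.94.28.0: descend 111110110101111000011100 ; hops seen [H0,H1,H0] ; pick H0
  + 251.94.0.0/16 (H3) depth=16
  Q 150.119.251.111: descend 1 ; hops seen [H0] ; pick H0
  Q 251.94.28.10: descend 111110110101111000011100 ; hops seen [H0,H3,H1,H0] ; pick H0

== LOOKUPS ==
["H3","H3","H1","H3","H0","H0","H0"]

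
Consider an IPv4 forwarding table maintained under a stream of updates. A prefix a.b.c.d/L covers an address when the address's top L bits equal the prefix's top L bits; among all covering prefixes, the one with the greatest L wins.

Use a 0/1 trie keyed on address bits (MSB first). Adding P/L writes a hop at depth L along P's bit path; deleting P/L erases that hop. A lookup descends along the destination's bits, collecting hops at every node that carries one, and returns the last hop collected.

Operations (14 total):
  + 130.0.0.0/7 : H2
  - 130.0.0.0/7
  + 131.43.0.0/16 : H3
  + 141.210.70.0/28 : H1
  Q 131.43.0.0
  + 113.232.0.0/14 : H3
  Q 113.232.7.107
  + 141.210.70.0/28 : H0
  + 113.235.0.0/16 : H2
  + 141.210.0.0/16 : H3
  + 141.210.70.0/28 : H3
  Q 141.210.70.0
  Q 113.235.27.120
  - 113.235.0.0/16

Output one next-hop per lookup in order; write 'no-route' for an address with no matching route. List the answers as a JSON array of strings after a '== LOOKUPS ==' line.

Process each operation:
  + 130.0.0.0/7 (H2) depth=7
  del 130.0.0.0/7 (clear depth 7)
  + 131.43.0.0/16 (H3) depth=16
  + 141.210.70.0/28 (H1) depth=28
  Q 131.43.0.0: descend 1000001100101011 ; hops seen [H3] ; pick H3
  + 113.232.0.0/14 (H3) depth=14
  Q 113.232.7.107: descend 01110001111010 ; hops seen [H3] ; pick H3
  + 141.210.70.0/28 (H0) depth=28
  + 113.235.0.0/16 (H2) depth=16
  + 141.210.0.0/16 (H3) depth=16
  + 141.210.70.0/28 (H3) depth=28
  Q 141.210.70.0: descend 1000110111010010010001100000 ; hops seen [H3,H3] ; pick H3
  Q 113.235.27.120: descend 0111000111101011 ; hops seen [H3,H2] ; pick H2
  del 113.235.0.0/16 (clear depth 16)

== LOOKUPS ==
["H3","H3","H3","H2"]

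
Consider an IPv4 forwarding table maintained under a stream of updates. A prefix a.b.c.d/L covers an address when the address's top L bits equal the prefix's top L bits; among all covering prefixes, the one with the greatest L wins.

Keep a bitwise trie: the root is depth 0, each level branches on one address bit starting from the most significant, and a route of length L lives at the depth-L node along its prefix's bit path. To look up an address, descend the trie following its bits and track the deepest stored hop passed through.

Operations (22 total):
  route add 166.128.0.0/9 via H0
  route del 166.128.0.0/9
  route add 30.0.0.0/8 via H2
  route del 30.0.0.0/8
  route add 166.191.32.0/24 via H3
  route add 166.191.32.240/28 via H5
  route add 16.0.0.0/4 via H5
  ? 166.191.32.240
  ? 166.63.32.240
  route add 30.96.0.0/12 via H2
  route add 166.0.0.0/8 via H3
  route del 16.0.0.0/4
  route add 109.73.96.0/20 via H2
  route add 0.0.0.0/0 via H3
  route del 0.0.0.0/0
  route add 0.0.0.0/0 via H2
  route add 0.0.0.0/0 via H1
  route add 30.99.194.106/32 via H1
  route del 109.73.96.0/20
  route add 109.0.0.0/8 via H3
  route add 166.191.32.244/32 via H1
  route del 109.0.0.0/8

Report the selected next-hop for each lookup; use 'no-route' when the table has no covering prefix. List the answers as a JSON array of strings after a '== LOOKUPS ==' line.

Apply in order:
  add 166.128.0.0/9 -> H0 at depth 9
  del 166.128.0.0/9 (clear depth 9)
  add 30.0.0.0/8 -> H2 at depth 8
  del 30.0.0.0/8 (clear depth 8)
  add 166.191.32.0/24 -> H3 at depth 24
  add 166.191.32.240/28 -> H5 at depth 28
  add 16.0.0.0/4 -> H5 at depth 4
  ? 166.191.32.240  path d0:-→d1:-→d2:-→d3:-→d4:-→d5:-→d6:-→d7:-→d8:-→d9:-→d10:-→d11:-→d12:-→d13:-→d14:-→d15:-→d16:-→d17:-→d18:-→d19:-→d20:-→d21:-→d22:-→d23:-→d24:H3→d25:-→d26:-→d27:-→d28:H5  best=H5
  ? 166.63.32.240  path d0:-→d1:-→d2:-→d3:-→d4:-→d5:-→d6:-→d7:-→d8:-  best=no-route
  add 30.96.0.0/12 -> H2 at depth 12
  add 166.0.0.0/8 -> H3 at depth 8
  del 16.0.0.0/4 (clear depth 4)
  add 109.73.96.0/20 -> H2 at depth 20
  add 0.0.0.0/0 -> H3 at depth 0
  del 0.0.0.0/0 (clear depth 0)
  add 0.0.0.0/0 -> H2 at depth 0
  add 0.0.0.0/0 -> H1 at depth 0
  add 30.99.194.106/32 -> H1 at depth 32
  del 109.73.96.0/20 (clear depth 20)
  add 109.0.0.0/8 -> H3 at depth 8
  add 166.191.32.244/32 -> H1 at depth 32
  del 109.0.0.0/8 (clear depth 8)

== LOOKUPS ==
["H5","no-route"]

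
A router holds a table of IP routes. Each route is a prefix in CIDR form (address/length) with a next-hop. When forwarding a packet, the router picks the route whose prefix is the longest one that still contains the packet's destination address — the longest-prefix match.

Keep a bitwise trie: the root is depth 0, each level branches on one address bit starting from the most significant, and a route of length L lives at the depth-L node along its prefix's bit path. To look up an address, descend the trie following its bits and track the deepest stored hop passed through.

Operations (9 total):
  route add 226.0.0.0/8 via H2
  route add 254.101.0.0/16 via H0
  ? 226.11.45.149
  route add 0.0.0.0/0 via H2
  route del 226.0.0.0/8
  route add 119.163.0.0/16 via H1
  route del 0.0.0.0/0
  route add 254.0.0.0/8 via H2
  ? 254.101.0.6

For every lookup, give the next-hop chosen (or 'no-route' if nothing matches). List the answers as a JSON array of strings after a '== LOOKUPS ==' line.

Trace:
  add 226.0.0.0/8 -> H2 at depth 8
  add 254.101.0.0/16 -> H0 at depth 16
  lookup 226.11.45.149: bits 11100010 walk d0:-→d1:-→d2:-→d3:-→d4:-→d5:-→d6:-→d7:-→d8:H2 -> H2
  add 0.0.0.0/0 -> H2 at depth 0
  del 226.0.0.0/8 (clear depth 8)
  add 119.163.0.0/16 -> H1 at depth 16
  del 0.0.0.0/0 (clear depth 0)
  add 254.0.0.0/8 -> H2 at depth 8
  lookup 254.101.0.6: bits 1111111001100101 walk d0:-→d1:-→d2:-→d3:-→d4:-→d5:-→d6:-→d7:-→d8:H2→d9:-→d10:-→d11:-→d12:-→d13:-→d14:-→d15:-→d16:H0 -> H0

== LOOKUPS ==
["H2","H0"]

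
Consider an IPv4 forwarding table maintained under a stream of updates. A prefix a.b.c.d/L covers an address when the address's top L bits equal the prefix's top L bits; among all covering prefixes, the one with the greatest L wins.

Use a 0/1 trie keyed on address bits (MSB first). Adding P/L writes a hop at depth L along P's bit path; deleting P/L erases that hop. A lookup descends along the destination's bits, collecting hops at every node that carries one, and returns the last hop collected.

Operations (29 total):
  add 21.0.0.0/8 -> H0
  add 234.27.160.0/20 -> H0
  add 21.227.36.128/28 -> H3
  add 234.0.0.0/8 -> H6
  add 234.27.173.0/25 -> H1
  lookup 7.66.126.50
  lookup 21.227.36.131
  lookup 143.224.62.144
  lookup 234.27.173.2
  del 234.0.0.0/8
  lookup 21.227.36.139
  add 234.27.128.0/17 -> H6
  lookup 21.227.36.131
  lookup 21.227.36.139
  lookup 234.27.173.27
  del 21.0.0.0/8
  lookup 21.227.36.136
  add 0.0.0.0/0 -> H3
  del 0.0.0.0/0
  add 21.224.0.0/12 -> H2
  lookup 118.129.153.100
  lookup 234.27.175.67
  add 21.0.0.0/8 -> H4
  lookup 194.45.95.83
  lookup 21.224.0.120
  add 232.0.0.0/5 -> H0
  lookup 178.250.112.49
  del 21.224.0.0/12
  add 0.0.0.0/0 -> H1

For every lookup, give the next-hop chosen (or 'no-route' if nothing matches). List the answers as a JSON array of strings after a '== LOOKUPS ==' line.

Apply in order:
  + 21.0.0.0/8 (H0) depth=8
  + 234.27.160.0/20 (H0) depth=20
  + 21.227.36.128/28 (H3) depth=28
  + 234.0.0.0/8 (H6) depth=8
  + 234.27.173.0/25 (H1) depth=25
  ? 7.66.126.50  path d0:-→d1:-→d2:-→d3:-  best=no-route
  ? 21.227.36.131  path d0:-→d1:-→d2:-→d3:-→d4:-→d5:-→d6:-→d7:-→d8:H0→d9:-→d10:-→d11:-→d12:-→d13:-→d14:-→d15:-→d16:-→d17:-→d18:-→d19:-→d20:-→d21:-→d22:-→d23:-→d24:-→d25:-→d26:-→d27:-→d28:H3  best=H3
  ? 143.224.62.144  path d0:-→d1:-  best=no-route
  ? 234.27.173.2  path d0:-→d1:-→d2:-→d3:-→d4:-→d5:-→d6:-→d7:-→d8:H6→d9:-→d10:-→d11:-→d12:-→d13:-→d14:-→d15:-→d16:-→d17:-→d18:-→d19:-→d20:H0→d21:-→d22:-→d23:-→d24:-→d25:H1  best=H1
  del 234.0.0.0/8 (clear depth 8)
  ? 21.227.36.139  path d0:-→d1:-→d2:-→d3:-→d4:-→d5:-→d6:-→d7:-→d8:H0→d9:-→d10:-→d11:-→d12:-→d13:-→d14:-→d15:-→d16:-→d17:-→d18:-→d19:-→d20:-→d21:-→d22:-→d23:-→d24:-→d25:-→d26:-→d27:-→d28:H3  best=H3
  + 234.27.128.0/17 (H6) depth=17
  ? 21.227.36.131  path d0:-→d1:-→d2:-→d3:-→d4:-→d5:-→d6:-→d7:-→d8:H0→d9:-→d10:-→d11:-→d12:-→d13:-→d14:-→d15:-→d16:-→d17:-→d18:-→d19:-→d20:-→d21:-→d22:-→d23:-→d24:-→d25:-→d26:-→d27:-→d28:H3  best=H3
  ? 21.227.36.139  path d0:-→d1:-→d2:-→d3:-→d4:-→d5:-→d6:-→d7:-→d8:H0→d9:-→d10:-→d11:-→d12:-→d13:-→d14:-→d15:-→d16:-→d17:-→d18:-→d19:-→d20:-→d21:-→d22:-→d23:-→d24:-→d25:-→d26:-→d27:-→d28:H3  best=H3
  ? 234.27.173.27  path d0:-→d1:-→d2:-→d3:-→d4:-→d5:-→d6:-→d7:-→d8:-→d9:-→d10:-→d11:-→d12:-→d13:-→d14:-→d15:-→d16:-→d17:H6→d18:-→d19:-→d20:H0→d21:-→d22:-→d23:-→d24:-→d25:H1  best=H1
  del 21.0.0.0/8 (clear depth 8)
  ? 21.227.36.136  path d0:-→d1:-→d2:-→d3:-→d4:-→d5:-→d6:-→d7:-→d8:-→d9:-→d10:-→d11:-→d12:-→d13:-→d14:-→d15:-→d16:-→d17:-→d18:-→d19:-→d20:-→d21:-→d22:-→d23:-→d24:-→d25:-→d26:-→d27:-→d28:H3  best=H3
  + 0.0.0.0/0 (H3) depth=0
  del 0.0.0.0/0 (clear depth 0)
  + 21.224.0.0/12 (H2) depth=12
  ? 118.129.153.100  path d0:-→d1:-  best=no-route
  ? 234.27.175.67  path d0:-→d1:-→d2:-→d3:-→d4:-→d5:-→d6:-→d7:-→d8:-→d9:-→d10:-→d11:-→d12:-→d13:-→d14:-→d15:-→d16:-→d17:H6→d18:-→d19:-→d20:H0→d21:-→d22:-  best=H0
  + 21.0.0.0/8 (H4) depth=8
  ? 194.45.95.83  path d0:-→d1:-→d2:-  best=no-route
  ? 21.224.0.120  path d0:-→d1:-→d2:-→d3:-→d4:-→d5:-→d6:-→d7:-→d8:H4→d9:-→d10:-→d11:-→d12:H2→d13:-→d14:-  best=H2
  + 232.0.0.0/5 (H0) depth=5
  ? 178.250.112.49  path d0:-→d1:-  best=no-route
  del 21.224.0.0/12 (clear depth 12)
  + 0.0.0.0/0 (H1) depth=0

== LOOKUPS ==
["no-route","H3","no-route","H1","H3","H3","H3","H1","H3","no-route","H0","no-route","H2","no-route"]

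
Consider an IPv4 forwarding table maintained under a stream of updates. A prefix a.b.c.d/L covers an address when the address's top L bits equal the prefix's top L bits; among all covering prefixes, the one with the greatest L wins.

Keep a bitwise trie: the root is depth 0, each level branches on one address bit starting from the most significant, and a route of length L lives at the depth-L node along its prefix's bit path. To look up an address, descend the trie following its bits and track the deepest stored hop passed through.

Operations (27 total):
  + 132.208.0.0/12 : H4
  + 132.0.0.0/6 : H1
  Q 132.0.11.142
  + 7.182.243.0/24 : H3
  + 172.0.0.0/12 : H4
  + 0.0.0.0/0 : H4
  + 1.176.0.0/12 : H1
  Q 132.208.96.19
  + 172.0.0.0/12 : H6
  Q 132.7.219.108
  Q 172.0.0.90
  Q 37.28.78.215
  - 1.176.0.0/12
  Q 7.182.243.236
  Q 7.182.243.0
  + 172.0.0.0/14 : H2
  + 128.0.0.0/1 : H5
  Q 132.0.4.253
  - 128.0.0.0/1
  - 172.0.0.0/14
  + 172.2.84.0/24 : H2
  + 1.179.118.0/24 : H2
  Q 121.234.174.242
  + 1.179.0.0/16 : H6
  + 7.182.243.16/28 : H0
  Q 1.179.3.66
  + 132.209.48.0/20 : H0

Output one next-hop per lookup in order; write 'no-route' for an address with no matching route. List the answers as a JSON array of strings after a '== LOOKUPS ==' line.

Process each operation:
  add 132.208.0.0/12 -> H4 at depth 12
  add 132.0.0.0/6 -> H1 at depth 6
  Q 132.0.11.142: descend 10000100 ; hops seen [H1] ; pick H1
  add 7.182.243.0/24 -> H3 at depth 24
  add 172.0.0.0/12 -> H4 at depth 12
  add 0.0.0.0/0 -> H4 at depth 0
  add 1.176.0.0/12 -> H1 at depth 12
  Q 132.208.96.19: descend 100001001101 ; hops seen [H4,H1,H4] ; pick H4
  add 172.0.0.0/12 -> H6 at depth 12
  Q 132.7.219.108: descend 10000100 ; hops seen [H4,H1] ; pick H1
  Q 172.0.0.90: descend 101011000000 ; hops seen [H4,H6] ; pick H6
  Q 37.28.78.215: descend 00 ; hops seen [H4] ; pick H4
  - 1.176.0.0/12 clear@12
  Q 7.182.243.236: descend 000001111011011011110011 ; hops seen [H4,H3] ; pick H3
  Q 7.182.243.0: descend 000001111011011011110011 ; hops seen [H4,H3] ; pick H3
  add 172.0.0.0/14 -> H2 at depth 14
  add 128.0.0.0/1 -> H5 at depth 1
  Q 132.0.4.253: descend 10000100 ; hops seen [H4,H5,H1] ; pick H1
  - 128.0.0.0/1 clear@1
  - 172.0.0.0/14 clear@14
  add 172.2.84.0/24 -> H2 at depth 24
  add 1.179.118.0/24 -> H2 at depth 24
  Q 121.234.174.242: descend 0 ; hops seen [H4] ; pick H4
  add 1.179.0.0/16 -> H6 at depth 16
  add 7.182.243.16/28 -> H0 at depth 28
  Q 1.179.3.66: descend 00000001101100110 ; hops seen [H4,H6] ; pick H6
  add 132.209.48.0/20 -> H0 at depth 20

== LOOKUPS ==
["H1","H4","H1","H6","H4","H3","H3","H1","H4","H6"]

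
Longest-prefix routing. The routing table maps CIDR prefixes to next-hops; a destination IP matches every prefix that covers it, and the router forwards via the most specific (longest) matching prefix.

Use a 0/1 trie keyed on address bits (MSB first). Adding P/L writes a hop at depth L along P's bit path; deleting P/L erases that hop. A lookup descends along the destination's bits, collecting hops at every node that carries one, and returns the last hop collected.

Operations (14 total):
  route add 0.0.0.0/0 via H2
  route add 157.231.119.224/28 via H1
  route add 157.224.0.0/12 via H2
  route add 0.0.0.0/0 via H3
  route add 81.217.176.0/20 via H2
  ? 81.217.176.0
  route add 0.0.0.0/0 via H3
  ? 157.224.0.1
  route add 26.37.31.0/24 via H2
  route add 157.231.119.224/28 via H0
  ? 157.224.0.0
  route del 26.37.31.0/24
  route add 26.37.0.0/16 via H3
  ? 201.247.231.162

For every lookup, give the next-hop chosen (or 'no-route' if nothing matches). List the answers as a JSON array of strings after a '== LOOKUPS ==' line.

Trace:
  add 0.0.0.0/0 -> H2 at depth 0
  add 157.231.119.224/28 -> H1 at depth 28
  add 157.224.0.0/12 -> H2 at depth 12
  add 0.0.0.0/0 -> H3 at depth 0
  add 81.217.176.0/20 -> H2 at depth 20
  lookup 81.217.176.0: bits 01010001110110011011 walk d0:H3→d1:-→d2:-→d3:-→d4:-→d5:-→d6:-→d7:-→d8:-→d9:-→d10:-→d11:-→d12:-→d13:-→d14:-→d15:-→d16:-→d17:-→d18:-→d19:-→d20:H2 -> H2
  add 0.0.0.0/0 -> H3 at depth 0
  lookup 157.224.0.1: bits 1001110111100 walk d0:H3→d1:-→d2:-→d3:-→d4:-→d5:-→d6:-→d7:-→d8:-→d9:-→d10:-→d11:-→d12:H2→d13:- -> H2
  add 26.37.31.0/24 -> H2 at depth 24
  add 157.231.119.224/28 -> H0 at depth 28
  lookup 157.224.0.0: bits 1001110111100 walk d0:H3→d1:-→d2:-→d3:-→d4:-→d5:-→d6:-→d7:-→d8:-→d9:-→d10:-→d11:-→d12:H2→d13:- -> H2
  del 26.37.31.0/24 (clear depth 24)
  add 26.37.0.0/16 -> H3 at depth 16
  lookup 201.247.231.162: bits 1 walk d0:H3→d1:- -> H3

== LOOKUPS ==
["H2","H2","H2","H3"]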